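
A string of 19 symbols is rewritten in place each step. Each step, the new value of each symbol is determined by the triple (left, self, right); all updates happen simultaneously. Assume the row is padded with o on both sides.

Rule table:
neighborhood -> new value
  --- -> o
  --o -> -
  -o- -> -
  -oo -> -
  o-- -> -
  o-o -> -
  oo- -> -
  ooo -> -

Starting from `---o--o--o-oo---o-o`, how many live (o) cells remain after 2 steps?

12

-o------------o----
---oooooooooo---oo-
count of o: 12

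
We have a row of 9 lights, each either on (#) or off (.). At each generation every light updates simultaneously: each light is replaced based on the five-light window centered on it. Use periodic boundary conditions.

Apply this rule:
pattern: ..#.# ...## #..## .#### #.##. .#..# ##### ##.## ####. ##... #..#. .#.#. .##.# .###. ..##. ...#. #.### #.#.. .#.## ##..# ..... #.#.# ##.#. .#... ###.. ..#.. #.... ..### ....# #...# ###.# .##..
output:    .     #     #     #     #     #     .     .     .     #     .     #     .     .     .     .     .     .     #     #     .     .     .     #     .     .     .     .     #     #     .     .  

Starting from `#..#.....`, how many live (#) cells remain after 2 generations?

generation 1: .#..#..#.
generation 2: ..#..#..#
count of #: 3

3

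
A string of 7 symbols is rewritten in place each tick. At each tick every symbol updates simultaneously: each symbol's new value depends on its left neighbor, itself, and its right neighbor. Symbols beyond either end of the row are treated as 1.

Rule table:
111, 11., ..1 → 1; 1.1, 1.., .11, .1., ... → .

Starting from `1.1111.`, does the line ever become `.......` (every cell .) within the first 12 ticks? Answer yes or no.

1..111.
1.1.11.
1....1.
1...1..
1..1..1
1.1..1.
1...1..  (repeats tick 4; period 3)
tick 12: 1.1..1.
tick 12 is 1.1..1., still not uniform .

no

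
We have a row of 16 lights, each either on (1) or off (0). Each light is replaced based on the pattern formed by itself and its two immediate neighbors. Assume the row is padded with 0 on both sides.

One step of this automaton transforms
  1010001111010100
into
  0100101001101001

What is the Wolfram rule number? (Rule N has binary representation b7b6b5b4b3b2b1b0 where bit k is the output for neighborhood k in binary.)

105

position 7: 111 → 0  (bit 7 = 0)
position 9: 110 → 1  (bit 6 = 1)
position 1: 101 → 1  (bit 5 = 1)
position 3: 100 → 0  (bit 4 = 0)
position 6: 011 → 1  (bit 3 = 1)
position 0: 010 → 0  (bit 2 = 0)
position 5: 001 → 0  (bit 1 = 0)
position 4: 000 → 1  (bit 0 = 1)
bits b7..b0 = 01101001 = 105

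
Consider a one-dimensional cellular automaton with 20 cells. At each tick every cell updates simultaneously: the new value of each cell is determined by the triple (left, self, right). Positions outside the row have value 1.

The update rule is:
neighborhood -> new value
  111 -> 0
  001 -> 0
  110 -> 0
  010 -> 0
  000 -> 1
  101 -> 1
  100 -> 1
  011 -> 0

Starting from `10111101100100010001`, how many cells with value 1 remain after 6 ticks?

7

tick 1: 01000010010011001100
tick 2: 10111001001000100010
tick 3: 01000100100110011001
tick 4: 10110010010001000100
tick 5: 01001001001100110010
tick 6: 10100100100010001001
count of 1: 7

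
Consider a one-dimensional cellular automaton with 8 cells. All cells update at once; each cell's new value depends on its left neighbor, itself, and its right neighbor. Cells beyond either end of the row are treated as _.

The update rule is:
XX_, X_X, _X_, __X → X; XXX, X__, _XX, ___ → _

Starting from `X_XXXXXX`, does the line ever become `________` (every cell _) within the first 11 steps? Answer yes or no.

XX_____X
_X____XX
XX___X_X
_X__XXXX
XX_X___X
_XXX__XX
X__X_X_X
X_XXXXXX  (repeats step 0; period 8)
step 11: XX___X_X
step 11 is XX___X_X, still not uniform _

no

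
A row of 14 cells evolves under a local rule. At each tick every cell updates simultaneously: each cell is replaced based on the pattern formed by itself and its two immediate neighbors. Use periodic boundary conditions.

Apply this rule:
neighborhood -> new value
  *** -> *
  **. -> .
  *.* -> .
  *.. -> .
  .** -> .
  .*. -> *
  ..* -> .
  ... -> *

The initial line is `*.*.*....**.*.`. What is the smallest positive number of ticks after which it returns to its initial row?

*.*.*.**....*.
*.*.*....**.*.

2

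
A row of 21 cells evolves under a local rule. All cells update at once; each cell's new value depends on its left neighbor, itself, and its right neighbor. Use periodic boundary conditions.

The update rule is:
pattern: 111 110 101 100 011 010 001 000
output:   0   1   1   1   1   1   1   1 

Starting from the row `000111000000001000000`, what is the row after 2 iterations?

000111000000000000000

111101111111111111111
000111000000000000000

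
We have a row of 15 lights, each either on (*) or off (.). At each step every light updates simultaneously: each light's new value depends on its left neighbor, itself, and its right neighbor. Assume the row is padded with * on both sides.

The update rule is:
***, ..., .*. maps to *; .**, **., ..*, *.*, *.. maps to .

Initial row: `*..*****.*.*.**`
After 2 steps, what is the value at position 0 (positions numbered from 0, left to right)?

....***..*.*..*
.**..*...*.*...
position 0 holds .

.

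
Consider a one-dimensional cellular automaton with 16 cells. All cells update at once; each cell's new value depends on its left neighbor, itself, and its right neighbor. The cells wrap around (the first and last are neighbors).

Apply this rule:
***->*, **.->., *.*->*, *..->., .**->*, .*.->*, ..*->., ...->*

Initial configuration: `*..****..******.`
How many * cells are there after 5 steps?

11

step 1: *..***...*****.*
step 2: ...**..*.****.**
step 3: .*.*...*****.**.
step 4: .***.*.****.**..
step 5: .**.******.**..*
count of *: 11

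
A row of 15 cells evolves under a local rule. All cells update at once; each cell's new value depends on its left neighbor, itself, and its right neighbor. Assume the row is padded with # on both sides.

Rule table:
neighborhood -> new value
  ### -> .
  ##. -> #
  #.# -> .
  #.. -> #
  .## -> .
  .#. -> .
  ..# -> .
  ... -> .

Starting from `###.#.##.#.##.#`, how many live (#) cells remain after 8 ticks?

tick 1: ..#....#....#..
tick 2: #..#....#....#.
tick 3: ##..#....#.....
tick 4: .##..#....#....
tick 5: ..##..#....#...
tick 6: #..##..#....#..
tick 7: ##..##..#....#.
tick 8: .##..##..#.....
count of #: 5

5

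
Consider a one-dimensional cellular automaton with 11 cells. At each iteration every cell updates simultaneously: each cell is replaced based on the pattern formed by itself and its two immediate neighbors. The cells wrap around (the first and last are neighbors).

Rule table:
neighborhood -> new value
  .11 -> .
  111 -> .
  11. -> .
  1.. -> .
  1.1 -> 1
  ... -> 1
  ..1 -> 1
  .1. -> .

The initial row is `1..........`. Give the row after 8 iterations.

iteration 1: ..111111111
iteration 2: .1.........
iteration 3: 1..11111111
iteration 4: ..1........
iteration 5: 11..1111111
iteration 6: ...1.......
iteration 7: 111..111111
iteration 8: ....1......

....1......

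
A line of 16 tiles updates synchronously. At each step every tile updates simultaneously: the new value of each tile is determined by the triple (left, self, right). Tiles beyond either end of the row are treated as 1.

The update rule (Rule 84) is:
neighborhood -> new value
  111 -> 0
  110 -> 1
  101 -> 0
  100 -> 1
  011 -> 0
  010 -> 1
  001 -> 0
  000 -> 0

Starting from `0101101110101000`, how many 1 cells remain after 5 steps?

8

step 1: 0100100010101100
step 2: 0110110010100110
step 3: 0010011010110010
step 4: 1011001010011010
step 5: 1001101011001010
count of 1: 8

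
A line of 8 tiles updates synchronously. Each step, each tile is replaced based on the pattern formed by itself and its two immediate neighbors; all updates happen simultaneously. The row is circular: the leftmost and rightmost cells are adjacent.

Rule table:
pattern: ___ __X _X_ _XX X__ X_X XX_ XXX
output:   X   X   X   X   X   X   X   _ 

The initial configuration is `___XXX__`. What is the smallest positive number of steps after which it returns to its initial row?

2

XXXX_XXX
___XXX__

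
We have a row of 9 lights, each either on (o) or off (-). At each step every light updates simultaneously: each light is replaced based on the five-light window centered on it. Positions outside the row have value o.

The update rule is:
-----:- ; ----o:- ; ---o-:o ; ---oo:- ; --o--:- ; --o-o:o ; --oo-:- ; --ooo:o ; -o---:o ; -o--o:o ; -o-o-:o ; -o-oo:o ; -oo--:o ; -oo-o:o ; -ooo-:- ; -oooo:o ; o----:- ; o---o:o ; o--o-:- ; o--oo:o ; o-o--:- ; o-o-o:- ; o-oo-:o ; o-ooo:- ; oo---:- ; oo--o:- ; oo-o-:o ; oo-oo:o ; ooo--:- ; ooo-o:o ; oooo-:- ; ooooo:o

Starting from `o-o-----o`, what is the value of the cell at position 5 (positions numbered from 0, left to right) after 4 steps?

step 1: oo-o----o
step 2: -oo-o---o
step 3: oooo-oo-o
step 4: oo-ooooo-
position 5 holds o

o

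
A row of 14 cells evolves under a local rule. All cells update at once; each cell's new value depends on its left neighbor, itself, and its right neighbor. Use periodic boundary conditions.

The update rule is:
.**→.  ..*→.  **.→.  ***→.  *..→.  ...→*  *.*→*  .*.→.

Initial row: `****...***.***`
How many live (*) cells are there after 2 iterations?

8

.....*....*...
****...**...**
count of *: 8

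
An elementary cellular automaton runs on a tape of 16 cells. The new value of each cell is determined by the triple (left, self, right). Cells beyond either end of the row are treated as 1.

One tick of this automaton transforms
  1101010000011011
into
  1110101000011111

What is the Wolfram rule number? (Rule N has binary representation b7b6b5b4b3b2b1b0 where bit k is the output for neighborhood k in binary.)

248

position 0: 111 → 1  (bit 7 = 1)
position 1: 110 → 1  (bit 6 = 1)
position 2: 101 → 1  (bit 5 = 1)
position 6: 100 → 1  (bit 4 = 1)
position 11: 011 → 1  (bit 3 = 1)
position 3: 010 → 0  (bit 2 = 0)
position 10: 001 → 0  (bit 1 = 0)
position 7: 000 → 0  (bit 0 = 0)
bits b7..b0 = 11111000 = 248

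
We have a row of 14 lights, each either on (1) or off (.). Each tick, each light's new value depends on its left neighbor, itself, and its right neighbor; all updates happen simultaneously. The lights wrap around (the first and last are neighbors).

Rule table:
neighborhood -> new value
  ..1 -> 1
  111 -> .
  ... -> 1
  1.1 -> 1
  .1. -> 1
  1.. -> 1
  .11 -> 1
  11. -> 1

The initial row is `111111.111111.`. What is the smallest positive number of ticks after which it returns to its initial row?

2

1....111....11
111111.111111.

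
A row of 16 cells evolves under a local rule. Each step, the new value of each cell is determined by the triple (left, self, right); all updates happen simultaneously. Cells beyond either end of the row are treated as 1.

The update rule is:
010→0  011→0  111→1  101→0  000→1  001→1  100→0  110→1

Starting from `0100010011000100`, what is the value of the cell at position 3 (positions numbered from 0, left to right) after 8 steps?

0001100101011001
0110101000001010
0010000011110000
0100111101110111
0001011100110011
0110001101010101
0010110100000000
0100010001111111
position 3 holds 0

0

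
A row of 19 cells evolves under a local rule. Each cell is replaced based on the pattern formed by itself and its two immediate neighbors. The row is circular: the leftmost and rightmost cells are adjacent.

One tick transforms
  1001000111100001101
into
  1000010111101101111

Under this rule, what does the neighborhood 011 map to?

At position 7 the neighborhood is 011; the next row has 1 there.

1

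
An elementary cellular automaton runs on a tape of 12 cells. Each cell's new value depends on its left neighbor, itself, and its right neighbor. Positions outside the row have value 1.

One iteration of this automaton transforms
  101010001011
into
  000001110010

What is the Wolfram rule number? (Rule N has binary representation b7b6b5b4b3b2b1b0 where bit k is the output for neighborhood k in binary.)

position 11: 111 → 0  (bit 7 = 0)
position 0: 110 → 0  (bit 6 = 0)
position 1: 101 → 0  (bit 5 = 0)
position 5: 100 → 1  (bit 4 = 1)
position 10: 011 → 1  (bit 3 = 1)
position 2: 010 → 0  (bit 2 = 0)
position 7: 001 → 1  (bit 1 = 1)
position 6: 000 → 1  (bit 0 = 1)
bits b7..b0 = 00011011 = 27

27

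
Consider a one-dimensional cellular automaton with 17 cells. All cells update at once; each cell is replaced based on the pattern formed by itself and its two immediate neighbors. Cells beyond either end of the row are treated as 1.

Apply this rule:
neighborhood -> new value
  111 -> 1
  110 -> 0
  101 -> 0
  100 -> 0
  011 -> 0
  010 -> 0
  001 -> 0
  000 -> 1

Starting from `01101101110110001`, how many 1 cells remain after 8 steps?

00000000100000100
01111110001110000
00111100100100110
00011000000000000
01000011111111110
00011001111111100
01000000111111000
00011110011110010
count of 1: 9

9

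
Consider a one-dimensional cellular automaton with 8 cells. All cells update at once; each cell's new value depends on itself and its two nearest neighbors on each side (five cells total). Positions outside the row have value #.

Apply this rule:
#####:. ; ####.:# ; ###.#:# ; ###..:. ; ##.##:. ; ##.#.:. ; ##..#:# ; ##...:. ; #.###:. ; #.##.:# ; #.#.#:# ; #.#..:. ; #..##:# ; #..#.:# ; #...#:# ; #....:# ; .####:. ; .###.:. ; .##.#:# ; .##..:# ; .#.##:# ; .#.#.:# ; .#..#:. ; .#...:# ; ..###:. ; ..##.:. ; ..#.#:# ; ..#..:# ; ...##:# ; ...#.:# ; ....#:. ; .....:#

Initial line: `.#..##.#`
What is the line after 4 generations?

.######.

...#.#..
.####..#
...#.##.
.######.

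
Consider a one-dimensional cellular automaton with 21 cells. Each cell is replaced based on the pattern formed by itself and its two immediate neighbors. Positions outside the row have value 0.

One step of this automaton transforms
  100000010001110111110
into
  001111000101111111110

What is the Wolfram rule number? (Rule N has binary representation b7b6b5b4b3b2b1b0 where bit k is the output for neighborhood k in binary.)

233

position 12: 111 → 1  (bit 7 = 1)
position 13: 110 → 1  (bit 6 = 1)
position 14: 101 → 1  (bit 5 = 1)
position 1: 100 → 0  (bit 4 = 0)
position 11: 011 → 1  (bit 3 = 1)
position 0: 010 → 0  (bit 2 = 0)
position 6: 001 → 0  (bit 1 = 0)
position 2: 000 → 1  (bit 0 = 1)
bits b7..b0 = 11101001 = 233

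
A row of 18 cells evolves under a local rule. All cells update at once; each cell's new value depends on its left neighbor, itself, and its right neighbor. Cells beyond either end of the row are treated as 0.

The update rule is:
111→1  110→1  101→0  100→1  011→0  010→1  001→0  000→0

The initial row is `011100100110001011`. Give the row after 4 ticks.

000001100110110101

001110110011001001
000110011001101101
000011001100100101
000001100110110101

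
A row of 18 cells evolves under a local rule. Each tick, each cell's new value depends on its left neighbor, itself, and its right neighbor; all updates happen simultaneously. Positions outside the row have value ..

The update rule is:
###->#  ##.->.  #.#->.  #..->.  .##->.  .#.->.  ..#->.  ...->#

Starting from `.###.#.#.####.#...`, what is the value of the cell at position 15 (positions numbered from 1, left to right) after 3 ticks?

.

tick 1: ..#.......##....##
tick 2: #...#####....##...
tick 3: ..#..###..##....##
position 15 holds .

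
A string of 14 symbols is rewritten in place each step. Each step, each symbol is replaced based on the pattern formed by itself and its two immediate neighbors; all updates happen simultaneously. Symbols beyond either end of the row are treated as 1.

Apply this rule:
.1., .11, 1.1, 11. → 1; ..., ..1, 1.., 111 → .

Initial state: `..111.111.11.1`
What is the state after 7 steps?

..1.111.111111
..111.111.....
..1.111.1.....
..111.111.....  (repeats step 2; period 2)
step 7: ..1.111.1.....

..1.111.1.....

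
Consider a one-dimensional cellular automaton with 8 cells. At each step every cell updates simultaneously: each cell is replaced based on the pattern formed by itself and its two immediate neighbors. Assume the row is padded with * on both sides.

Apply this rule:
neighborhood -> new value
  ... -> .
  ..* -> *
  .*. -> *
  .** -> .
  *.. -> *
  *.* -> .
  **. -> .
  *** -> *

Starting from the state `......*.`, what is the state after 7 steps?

.***.***

*....**.
.*..*...
.*****.*
..***...
**.*.*.*
*..*.*..
.***.***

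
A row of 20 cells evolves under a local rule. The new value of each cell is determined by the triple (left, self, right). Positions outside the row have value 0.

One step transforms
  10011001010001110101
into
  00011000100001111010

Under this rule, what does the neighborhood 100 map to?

0

At position 1 the neighborhood is 100; the next row has 0 there.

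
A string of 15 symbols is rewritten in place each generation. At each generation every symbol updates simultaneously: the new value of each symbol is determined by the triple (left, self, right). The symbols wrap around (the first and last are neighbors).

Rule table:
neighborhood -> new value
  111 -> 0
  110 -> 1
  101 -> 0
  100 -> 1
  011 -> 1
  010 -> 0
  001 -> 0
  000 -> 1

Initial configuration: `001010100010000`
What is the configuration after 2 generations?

111111011101000

100000011001111
111111011101000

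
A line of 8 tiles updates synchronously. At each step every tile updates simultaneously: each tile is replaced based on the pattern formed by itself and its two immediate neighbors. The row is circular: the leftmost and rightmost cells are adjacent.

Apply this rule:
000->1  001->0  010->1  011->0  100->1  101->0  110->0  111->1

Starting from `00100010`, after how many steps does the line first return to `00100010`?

8

step 1: 10111011
step 2: 00010001
step 3: 11011101
step 4: 10001000
step 5: 11101110
step 6: 01000100
step 7: 01110111
step 8: 00100010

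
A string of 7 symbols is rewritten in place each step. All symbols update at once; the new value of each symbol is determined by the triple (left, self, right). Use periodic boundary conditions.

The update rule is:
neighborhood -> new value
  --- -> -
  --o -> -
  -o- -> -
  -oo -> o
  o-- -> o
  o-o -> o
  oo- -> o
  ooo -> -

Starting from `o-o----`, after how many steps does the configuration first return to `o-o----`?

7

-o-o---
--o-o--
---o-o-
----o-o
o----o-
-o----o
o-o----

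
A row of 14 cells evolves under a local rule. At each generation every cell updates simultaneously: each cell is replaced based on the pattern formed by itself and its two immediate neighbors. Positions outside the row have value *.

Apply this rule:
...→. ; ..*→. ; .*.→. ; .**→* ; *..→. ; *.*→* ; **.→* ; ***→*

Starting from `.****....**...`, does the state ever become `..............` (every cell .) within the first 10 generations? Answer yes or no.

no

*****....**...
*****....**...  (fixed point — unchanged through generation 10)
generation 10 is *****....**..., still not uniform .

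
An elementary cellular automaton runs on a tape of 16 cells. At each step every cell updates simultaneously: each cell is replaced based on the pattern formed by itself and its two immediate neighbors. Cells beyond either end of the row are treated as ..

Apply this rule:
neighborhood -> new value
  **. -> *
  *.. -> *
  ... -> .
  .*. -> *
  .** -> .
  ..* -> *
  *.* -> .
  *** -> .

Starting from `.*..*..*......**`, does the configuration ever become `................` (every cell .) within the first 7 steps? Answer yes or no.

*********....*.*
........**..**.*
.......*.***.*.*
......**...*.*.*
.....*.**.**.*.*
....**..*..*.*.*
...*.*******.*.*
step 7 is ...*.*******.*.*, still not uniform .

no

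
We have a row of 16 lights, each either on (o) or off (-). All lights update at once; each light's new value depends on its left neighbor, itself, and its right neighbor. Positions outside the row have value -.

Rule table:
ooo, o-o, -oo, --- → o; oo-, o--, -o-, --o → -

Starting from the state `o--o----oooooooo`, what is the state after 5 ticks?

tick 1: -----oo-ooooooo-
tick 2: oooo-o-ooooooo--
tick 3: ooo-o-ooooooo--o
tick 4: oo-o-ooooooo----
tick 5: o-o-ooooooo--ooo

o-o-ooooooo--ooo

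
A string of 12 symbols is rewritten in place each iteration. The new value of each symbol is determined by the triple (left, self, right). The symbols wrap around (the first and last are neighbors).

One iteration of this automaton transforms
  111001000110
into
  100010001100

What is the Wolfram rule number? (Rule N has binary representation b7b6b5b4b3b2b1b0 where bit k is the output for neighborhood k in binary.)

position 1: 111 → 0  (bit 7 = 0)
position 2: 110 → 0  (bit 6 = 0)
position 11: 101 → 0  (bit 5 = 0)
position 3: 100 → 0  (bit 4 = 0)
position 0: 011 → 1  (bit 3 = 1)
position 5: 010 → 0  (bit 2 = 0)
position 4: 001 → 1  (bit 1 = 1)
position 7: 000 → 0  (bit 0 = 0)
bits b7..b0 = 00001010 = 10

10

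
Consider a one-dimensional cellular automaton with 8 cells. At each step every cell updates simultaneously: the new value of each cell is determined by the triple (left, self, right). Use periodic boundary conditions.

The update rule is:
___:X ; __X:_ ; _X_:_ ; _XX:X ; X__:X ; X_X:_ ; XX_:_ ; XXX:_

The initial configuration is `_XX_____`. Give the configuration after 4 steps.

step 1: _X_XXXXX
step 2: ___X____
step 3: XX__XXXX
step 4: __X_X___

__X_X___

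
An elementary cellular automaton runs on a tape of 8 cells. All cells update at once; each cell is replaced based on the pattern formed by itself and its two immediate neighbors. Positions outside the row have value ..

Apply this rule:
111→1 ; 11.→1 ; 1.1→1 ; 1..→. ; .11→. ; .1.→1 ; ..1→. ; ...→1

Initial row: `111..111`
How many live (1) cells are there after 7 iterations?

4

.11...11
..1.1..1
1.111..1
11.11..1
.11.1..1
..111..1
1..11..1
count of 1: 4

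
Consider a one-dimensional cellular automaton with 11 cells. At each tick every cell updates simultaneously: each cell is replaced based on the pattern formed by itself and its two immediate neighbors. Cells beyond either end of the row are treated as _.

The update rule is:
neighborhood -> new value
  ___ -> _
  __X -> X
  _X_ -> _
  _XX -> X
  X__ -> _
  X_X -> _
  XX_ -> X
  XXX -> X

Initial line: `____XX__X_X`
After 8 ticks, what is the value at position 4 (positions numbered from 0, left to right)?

___XXX_X___
__XXXX_____
_XXXXX_____
XXXXXX_____
XXXXXX_____  (fixed point — unchanged through tick 8)
position 4 holds X

X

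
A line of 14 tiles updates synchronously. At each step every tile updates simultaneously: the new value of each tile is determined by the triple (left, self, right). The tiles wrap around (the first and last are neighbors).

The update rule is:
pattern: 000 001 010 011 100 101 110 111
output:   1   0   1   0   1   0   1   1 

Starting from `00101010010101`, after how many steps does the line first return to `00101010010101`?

14

step 1: 10101011010101
step 2: 10101001010100
step 3: 10101101010110
step 4: 10100101010010
step 5: 10110101011010
step 6: 10010101001010
step 7: 11010101101010
step 8: 01010100101010
step 9: 01010110101011
step 10: 01010010101001
step 11: 01011010101101
step 12: 01001010100101
step 13: 01101010110101
step 14: 00101010010101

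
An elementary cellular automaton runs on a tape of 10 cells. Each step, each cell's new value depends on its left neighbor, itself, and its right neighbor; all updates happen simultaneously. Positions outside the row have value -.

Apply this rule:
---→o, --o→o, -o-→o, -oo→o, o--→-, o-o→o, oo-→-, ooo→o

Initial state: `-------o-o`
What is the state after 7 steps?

oooo--oo--

oooooooooo
ooooooooo-
oooooooo--
ooooooo--o
oooooo--oo
ooooo--oo-
oooo--oo--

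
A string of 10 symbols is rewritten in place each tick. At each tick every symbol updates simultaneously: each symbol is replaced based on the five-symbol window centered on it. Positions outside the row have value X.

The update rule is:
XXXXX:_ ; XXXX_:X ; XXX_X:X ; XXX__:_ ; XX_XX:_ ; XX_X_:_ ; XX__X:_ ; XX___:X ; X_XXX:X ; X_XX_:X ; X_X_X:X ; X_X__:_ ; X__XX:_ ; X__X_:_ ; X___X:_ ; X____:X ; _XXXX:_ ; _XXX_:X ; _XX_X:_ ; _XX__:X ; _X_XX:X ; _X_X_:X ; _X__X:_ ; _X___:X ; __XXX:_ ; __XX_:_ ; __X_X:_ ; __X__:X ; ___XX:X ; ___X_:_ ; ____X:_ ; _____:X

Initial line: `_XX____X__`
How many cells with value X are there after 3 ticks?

4

tick 1: _XXXX__X__
tick 2: _X_X___X__
tick 3: _XX_X__X__
count of X: 4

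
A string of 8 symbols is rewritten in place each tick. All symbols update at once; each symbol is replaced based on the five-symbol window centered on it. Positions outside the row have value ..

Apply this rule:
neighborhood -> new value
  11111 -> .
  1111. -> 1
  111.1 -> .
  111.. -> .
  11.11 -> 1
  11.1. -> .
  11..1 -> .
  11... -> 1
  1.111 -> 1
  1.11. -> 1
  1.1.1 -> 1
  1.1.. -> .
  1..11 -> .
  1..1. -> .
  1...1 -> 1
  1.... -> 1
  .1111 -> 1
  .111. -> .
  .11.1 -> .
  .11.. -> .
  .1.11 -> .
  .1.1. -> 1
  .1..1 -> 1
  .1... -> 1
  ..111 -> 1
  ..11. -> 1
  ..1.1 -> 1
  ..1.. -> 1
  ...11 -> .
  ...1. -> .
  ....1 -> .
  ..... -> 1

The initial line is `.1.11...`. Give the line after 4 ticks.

.1.1.111
.111.1..
.1....11
.111..1.

.111..1.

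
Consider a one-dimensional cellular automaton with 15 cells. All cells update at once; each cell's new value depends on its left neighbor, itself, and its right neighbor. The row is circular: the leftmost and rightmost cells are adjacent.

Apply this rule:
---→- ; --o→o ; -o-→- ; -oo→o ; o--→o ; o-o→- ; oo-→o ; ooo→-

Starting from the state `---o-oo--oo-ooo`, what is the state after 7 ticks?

o-o--oooooo-o-o
o--ooo----o---o
oooo-oo--o-o-oo
---o-oooo----o-
--o--o--oo--o-o
oo-oo-oooooo---
oo-oo-o----oo-o

oo-oo-o----oo-o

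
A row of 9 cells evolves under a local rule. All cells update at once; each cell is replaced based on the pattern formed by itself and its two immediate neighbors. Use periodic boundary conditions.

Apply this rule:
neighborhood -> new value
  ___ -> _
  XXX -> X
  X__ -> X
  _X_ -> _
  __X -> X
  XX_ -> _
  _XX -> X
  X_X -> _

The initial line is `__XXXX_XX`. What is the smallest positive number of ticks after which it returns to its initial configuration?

XXXXX__X_
XXXX_XX__
XXX__X_XX
XX_XX__XX
X__X_XXXX
_XX__XXXX
_X_XXXXX_
X__XXXX_X
_XXXXX__X
_XXXX_XX_
XXXX__X_X
XXX_XX__X
XX__X_XXX
X_XX__XXX
__X_XXXXX
XX__XXXX_
X_XXXXX__
__XXXX_XX

18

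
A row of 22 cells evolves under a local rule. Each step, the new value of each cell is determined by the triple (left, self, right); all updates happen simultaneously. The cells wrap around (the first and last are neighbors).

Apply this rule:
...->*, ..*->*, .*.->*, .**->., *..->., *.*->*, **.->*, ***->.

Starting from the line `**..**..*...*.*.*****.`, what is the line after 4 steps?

.*.*.*.**.******....**
*******.**.....*.***.*
......**.*.******..**.
******.****.....*.*.*.

******.****.....*.*.*.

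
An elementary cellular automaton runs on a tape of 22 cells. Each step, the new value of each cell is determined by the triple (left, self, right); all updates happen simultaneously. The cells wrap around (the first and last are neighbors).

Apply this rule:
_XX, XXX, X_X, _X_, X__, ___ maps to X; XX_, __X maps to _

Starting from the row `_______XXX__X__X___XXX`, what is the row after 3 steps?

XXXXXX_XX_X_XX_XXX_XX_
XXXXX_XX_XXXX_XXX_XX_X
XXXX_XX_XXXX_XXX_XX_XX

XXXX_XX_XXXX_XXX_XX_XX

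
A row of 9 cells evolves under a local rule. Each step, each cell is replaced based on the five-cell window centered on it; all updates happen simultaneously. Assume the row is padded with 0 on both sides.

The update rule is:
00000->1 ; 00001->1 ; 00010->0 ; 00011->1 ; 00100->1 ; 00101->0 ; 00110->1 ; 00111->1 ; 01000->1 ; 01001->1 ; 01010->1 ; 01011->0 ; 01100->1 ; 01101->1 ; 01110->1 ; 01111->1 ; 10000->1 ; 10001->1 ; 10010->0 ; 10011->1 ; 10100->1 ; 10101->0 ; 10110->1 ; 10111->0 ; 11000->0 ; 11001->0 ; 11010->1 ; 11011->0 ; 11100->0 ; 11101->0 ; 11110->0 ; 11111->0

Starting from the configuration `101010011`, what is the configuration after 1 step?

010111111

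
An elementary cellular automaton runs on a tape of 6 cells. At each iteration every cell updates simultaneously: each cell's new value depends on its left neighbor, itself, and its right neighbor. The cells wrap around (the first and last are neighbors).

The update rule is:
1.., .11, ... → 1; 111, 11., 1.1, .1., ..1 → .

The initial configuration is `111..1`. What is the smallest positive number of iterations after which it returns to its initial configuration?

iteration 1: ...1.1
iteration 2: 11....
iteration 3: 1.111.
iteration 4: ..1...
iteration 5: 1..111
iteration 6: .1.1..
iteration 7: ....11
iteration 8: 111.1.
iteration 9: 1.....
iteration 10: .1111.
iteration 11: .1...1
iteration 12: ..11..
iteration 13: 1.1.11
iteration 14: ....1.
iteration 15: 111..1

15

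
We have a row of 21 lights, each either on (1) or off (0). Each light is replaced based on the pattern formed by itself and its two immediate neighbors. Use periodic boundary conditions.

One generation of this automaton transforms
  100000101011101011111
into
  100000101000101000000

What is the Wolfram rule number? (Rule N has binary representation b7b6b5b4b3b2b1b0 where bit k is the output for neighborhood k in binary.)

position 11: 111 → 0  (bit 7 = 0)
position 0: 110 → 1  (bit 6 = 1)
position 7: 101 → 0  (bit 5 = 0)
position 1: 100 → 0  (bit 4 = 0)
position 10: 011 → 0  (bit 3 = 0)
position 6: 010 → 1  (bit 2 = 1)
position 5: 001 → 0  (bit 1 = 0)
position 2: 000 → 0  (bit 0 = 0)
bits b7..b0 = 01000100 = 68

68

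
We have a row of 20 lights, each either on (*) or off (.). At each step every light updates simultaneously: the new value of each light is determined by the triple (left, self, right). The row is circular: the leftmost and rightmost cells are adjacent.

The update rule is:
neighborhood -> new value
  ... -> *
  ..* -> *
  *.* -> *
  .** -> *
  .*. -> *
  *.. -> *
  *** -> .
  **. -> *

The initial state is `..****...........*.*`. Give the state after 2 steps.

..****..............

***..***************
..****..............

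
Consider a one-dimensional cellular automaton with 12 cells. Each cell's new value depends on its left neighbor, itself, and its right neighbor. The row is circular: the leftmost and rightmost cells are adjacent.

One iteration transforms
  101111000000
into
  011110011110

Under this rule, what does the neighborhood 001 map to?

At position 11 the neighborhood is 001; the next row has 0 there.

0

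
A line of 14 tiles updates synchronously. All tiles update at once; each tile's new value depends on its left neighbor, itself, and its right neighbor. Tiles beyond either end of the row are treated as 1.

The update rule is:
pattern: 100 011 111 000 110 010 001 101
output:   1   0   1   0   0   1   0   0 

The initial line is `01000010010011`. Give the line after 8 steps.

01000100010000

01100011011001
00010000000100
10011000000110
01000100000000
01100110000000
00010001000000
10011001100000
01000100010000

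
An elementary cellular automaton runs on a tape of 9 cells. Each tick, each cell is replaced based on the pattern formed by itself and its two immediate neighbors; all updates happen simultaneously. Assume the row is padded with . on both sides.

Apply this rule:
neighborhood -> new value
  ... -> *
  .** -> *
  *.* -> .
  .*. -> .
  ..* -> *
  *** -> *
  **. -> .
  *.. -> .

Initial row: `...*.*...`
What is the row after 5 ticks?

***....**
**..****.
*..****..
..****..*
*****..*.

*****..*.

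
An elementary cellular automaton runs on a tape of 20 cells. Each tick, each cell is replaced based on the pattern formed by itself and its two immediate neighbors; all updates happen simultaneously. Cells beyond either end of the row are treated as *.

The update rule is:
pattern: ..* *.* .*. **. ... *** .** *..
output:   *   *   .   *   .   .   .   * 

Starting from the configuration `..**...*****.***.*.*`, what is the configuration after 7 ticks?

**.**.**.**.**.**...

**.**.*....**..**.*.
.**.**.*..*.***.**.*
*.**.**.**.*..**.**.
**.**.**.**.**.**.**
.**.**.**.**.**.**..
*.**.**.**.**.**.***
**.**.**.**.**.**...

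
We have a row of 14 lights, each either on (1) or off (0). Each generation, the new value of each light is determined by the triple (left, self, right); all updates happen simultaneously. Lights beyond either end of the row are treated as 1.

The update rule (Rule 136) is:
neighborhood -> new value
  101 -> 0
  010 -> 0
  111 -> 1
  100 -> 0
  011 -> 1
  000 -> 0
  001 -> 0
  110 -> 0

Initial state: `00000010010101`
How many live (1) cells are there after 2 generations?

1

generation 1: 00000000000001
generation 2: 00000000000001
count of 1: 1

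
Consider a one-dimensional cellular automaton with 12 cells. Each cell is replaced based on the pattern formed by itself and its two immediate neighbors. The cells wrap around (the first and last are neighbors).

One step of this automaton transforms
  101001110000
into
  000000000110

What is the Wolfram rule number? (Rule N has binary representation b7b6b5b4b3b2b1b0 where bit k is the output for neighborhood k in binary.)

position 6: 111 → 0  (bit 7 = 0)
position 7: 110 → 0  (bit 6 = 0)
position 1: 101 → 0  (bit 5 = 0)
position 3: 100 → 0  (bit 4 = 0)
position 5: 011 → 0  (bit 3 = 0)
position 0: 010 → 0  (bit 2 = 0)
position 4: 001 → 0  (bit 1 = 0)
position 9: 000 → 1  (bit 0 = 1)
bits b7..b0 = 00000001 = 1

1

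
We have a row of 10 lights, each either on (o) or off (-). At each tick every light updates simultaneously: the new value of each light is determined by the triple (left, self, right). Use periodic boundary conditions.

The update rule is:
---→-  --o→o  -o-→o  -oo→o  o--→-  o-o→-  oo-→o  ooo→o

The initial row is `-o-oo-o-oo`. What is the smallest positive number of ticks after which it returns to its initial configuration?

1

-o-oo-o-oo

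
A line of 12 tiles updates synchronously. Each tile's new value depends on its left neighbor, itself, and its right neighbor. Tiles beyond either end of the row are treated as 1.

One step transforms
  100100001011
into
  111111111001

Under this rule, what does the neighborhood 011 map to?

0

At position 10 the neighborhood is 011; the next row has 0 there.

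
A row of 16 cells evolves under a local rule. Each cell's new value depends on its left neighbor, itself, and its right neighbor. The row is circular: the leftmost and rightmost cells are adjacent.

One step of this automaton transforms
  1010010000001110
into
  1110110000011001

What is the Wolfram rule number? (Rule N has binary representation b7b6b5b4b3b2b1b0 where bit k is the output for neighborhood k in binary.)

46

position 13: 111 → 0  (bit 7 = 0)
position 14: 110 → 0  (bit 6 = 0)
position 1: 101 → 1  (bit 5 = 1)
position 3: 100 → 0  (bit 4 = 0)
position 12: 011 → 1  (bit 3 = 1)
position 0: 010 → 1  (bit 2 = 1)
position 4: 001 → 1  (bit 1 = 1)
position 7: 000 → 0  (bit 0 = 0)
bits b7..b0 = 00101110 = 46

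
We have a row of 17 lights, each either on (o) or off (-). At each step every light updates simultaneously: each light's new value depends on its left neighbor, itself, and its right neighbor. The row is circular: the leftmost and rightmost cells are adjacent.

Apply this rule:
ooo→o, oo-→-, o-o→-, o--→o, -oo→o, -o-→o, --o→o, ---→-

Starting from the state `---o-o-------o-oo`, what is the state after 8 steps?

o-oo-oo-----oo-o-
o-o--o-o---oo--o-
o-oooo-oo-oo-ooo-
o-ooo--o--o--oo--
o-oo-ooooooooo-oo
--o--oooooooo--oo
oooooooooooo-ooo-
ooooooooooo--oo--

ooooooooooo--oo--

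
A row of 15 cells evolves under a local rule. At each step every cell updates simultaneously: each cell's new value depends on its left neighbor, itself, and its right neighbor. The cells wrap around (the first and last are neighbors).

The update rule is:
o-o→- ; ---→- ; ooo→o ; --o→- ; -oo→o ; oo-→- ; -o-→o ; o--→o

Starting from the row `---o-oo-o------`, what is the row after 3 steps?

step 1: ---o-o--oo-----
step 2: ---o-oo-o-o----
step 3: ---o-o--o-oo---

---o-o--o-oo---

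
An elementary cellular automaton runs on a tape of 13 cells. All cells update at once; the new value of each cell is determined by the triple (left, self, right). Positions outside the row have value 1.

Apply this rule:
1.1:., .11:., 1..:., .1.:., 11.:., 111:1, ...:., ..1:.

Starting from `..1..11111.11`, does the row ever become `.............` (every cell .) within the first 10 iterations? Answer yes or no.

yes

iteration 1: ......111...1
iteration 2: .......1.....
iteration 3: .............
all cells are . at iteration 3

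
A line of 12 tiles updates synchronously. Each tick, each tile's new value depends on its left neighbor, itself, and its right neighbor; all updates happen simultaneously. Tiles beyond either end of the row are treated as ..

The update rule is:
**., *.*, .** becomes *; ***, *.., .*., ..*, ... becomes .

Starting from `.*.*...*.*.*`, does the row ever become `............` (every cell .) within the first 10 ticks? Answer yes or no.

tick 1: ..*.....*.*.
tick 2: .........*..
tick 3: ............
all cells are . at tick 3

yes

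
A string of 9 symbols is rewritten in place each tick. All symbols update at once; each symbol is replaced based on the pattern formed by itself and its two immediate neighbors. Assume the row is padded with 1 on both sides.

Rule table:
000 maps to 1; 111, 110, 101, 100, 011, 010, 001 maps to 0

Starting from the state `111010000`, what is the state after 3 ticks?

000000110
011110000
000000110

000000110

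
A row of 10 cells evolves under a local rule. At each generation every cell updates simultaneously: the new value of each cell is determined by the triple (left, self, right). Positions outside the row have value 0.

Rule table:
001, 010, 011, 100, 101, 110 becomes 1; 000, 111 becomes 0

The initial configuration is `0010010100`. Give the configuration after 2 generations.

generation 1: 0111111110
generation 2: 1100000011

1100000011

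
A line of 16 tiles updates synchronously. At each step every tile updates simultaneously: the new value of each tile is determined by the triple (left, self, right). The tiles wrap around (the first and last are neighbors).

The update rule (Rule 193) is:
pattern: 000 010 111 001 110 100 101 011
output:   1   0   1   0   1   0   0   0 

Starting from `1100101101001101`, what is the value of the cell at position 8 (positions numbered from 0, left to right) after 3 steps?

1100000100000100
0101110001110000
0000110100110111
position 8 holds 0

0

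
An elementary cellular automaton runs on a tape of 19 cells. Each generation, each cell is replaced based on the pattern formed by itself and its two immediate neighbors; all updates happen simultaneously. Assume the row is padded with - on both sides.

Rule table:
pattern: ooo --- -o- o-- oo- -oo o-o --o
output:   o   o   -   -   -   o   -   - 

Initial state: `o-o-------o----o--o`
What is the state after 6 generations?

----ooooo---oo-----
ooo-oooo--o-o--oooo
oo--ooo--------ooo-
o---oo--oooooo-oo--
--o-o---ooooo--o--o
o-----o-oooo-------

o-----o-oooo-------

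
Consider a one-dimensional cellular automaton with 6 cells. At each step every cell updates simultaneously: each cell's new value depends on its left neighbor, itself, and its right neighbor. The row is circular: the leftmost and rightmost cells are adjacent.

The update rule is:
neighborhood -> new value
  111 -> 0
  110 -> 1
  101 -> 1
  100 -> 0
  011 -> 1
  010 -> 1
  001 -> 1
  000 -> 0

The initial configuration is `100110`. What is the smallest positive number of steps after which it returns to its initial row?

9

step 1: 101111
step 2: 111000
step 3: 101001
step 4: 111011
step 5: 001110
step 6: 011010
step 7: 111110
step 8: 100011
step 9: 100110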